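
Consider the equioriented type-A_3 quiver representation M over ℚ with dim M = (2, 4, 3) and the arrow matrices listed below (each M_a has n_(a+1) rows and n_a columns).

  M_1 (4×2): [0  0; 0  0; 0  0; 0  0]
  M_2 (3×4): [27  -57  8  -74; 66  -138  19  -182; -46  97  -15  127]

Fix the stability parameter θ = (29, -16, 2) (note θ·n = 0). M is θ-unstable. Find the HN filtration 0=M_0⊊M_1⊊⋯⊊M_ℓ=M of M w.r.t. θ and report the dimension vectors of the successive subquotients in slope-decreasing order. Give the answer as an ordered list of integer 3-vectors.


Via rank(M_{q-1}∘⋯∘M_p): M ≅ I[1,1]^2, I[2,2], I[2,3]^3.
μ_θ-semistable layers: μ^(1)=29; μ^(2)=2; μ^(3)=-16

((2, 0, 0); (0, 0, 3); (0, 4, 0))


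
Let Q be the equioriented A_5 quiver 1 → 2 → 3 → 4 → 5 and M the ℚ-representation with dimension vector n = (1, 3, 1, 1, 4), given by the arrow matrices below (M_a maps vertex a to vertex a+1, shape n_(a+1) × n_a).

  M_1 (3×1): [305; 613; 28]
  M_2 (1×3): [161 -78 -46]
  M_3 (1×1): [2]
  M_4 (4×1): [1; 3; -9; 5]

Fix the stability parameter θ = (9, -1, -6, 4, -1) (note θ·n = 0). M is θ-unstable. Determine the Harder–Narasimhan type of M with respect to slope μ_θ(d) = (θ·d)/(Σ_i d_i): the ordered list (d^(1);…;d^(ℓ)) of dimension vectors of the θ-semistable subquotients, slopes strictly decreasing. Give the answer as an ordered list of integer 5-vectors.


Via rank(M_{q-1}∘⋯∘M_p): M ≅ I[1,5], I[2,2]^2, I[5,5]^3.
μ_θ-semistable layers: μ^(1)=3/2; μ^(2)=2/3; μ^(3)=-1

((0, 0, 0, 1, 1); (1, 1, 1, 0, 0); (0, 2, 0, 0, 3))


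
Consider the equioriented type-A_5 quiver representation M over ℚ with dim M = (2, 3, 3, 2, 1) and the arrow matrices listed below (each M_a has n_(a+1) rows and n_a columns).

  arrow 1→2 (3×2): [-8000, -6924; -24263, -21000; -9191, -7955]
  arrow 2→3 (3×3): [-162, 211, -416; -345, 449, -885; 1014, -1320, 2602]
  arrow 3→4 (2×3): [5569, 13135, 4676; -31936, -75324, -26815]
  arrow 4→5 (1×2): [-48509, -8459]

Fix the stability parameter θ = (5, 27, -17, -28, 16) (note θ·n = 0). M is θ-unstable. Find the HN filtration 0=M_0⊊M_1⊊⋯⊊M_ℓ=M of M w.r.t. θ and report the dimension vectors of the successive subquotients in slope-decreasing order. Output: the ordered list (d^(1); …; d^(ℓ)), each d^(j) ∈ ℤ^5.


Via rank(M_{q-1}∘⋯∘M_p): M ≅ I[1,3], I[1,5], I[2,2], I[3,4].
μ_θ-semistable layers: μ^(1)=27; μ^(2)=16; μ^(3)=5; μ^(4)=-13/4; μ^(5)=-45/2

((0, 1, 0, 0, 0); (0, 0, 0, 0, 1); (1, 1, 1, 0, 0); (1, 1, 1, 1, 0); (0, 0, 1, 1, 0))


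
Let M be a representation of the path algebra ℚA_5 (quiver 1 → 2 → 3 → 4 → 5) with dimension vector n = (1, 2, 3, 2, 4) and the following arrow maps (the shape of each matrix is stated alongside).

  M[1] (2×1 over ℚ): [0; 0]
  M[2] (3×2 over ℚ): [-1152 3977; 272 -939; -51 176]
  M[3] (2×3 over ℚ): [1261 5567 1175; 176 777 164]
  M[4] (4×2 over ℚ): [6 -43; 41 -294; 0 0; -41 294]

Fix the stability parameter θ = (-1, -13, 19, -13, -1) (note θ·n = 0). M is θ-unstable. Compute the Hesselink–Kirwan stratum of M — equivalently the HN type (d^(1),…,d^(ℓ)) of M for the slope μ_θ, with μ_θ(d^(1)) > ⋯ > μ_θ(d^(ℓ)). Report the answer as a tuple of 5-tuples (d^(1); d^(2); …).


Barcode: M ≅ I[1,1], I[2,5]^2, I[3,3], I[5,5]^2. HN layers by μ_θ (4 steps, strictly decreasing):
  μ^(1)=19; μ^(2)=5/3; μ^(3)=-1; μ^(4)=-13

((0, 0, 1, 0, 0); (0, 0, 2, 2, 2); (1, 0, 0, 0, 2); (0, 2, 0, 0, 0))


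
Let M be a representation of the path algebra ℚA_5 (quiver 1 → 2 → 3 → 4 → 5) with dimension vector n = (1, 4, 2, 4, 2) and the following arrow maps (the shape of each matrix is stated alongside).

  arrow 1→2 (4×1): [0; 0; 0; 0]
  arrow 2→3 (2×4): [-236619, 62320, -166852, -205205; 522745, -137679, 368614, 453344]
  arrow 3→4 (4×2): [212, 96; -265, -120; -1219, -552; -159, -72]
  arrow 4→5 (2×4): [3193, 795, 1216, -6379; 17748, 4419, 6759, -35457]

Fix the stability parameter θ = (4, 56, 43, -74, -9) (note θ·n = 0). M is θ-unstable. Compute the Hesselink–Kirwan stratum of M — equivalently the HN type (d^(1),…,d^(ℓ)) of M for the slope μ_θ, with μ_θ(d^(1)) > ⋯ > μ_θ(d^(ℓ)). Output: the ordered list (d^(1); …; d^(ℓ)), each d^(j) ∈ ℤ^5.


Interval decomposition of M: I[1,1], I[2,2]^2, I[2,3], I[2,5], I[4,4]^2, I[4,5].
HN type (ℓ=5): μ^(1)=56; μ^(2)=99/2; μ^(3)=4; μ^(4)=-9; μ^(5)=-74

((0, 2, 0, 0, 0); (0, 1, 1, 0, 0); (1, 1, 1, 1, 1); (0, 0, 0, 0, 1); (0, 0, 0, 3, 0))


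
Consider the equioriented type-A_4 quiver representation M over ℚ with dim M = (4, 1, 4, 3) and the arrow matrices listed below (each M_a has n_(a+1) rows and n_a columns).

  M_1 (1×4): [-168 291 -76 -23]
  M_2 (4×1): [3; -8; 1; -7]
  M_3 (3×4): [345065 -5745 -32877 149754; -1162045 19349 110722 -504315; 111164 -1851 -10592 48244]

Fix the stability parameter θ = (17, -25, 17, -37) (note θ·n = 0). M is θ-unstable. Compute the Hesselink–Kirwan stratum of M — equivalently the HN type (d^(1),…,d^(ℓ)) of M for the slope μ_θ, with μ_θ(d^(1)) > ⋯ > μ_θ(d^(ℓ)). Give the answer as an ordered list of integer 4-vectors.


Via rank(M_{q-1}∘⋯∘M_p): M ≅ I[1,1]^3, I[1,3], I[3,4]^3.
μ_θ-semistable layers: μ^(1)=17; μ^(2)=-4; μ^(3)=-10

((3, 0, 1, 0); (1, 1, 0, 0); (0, 0, 3, 3))


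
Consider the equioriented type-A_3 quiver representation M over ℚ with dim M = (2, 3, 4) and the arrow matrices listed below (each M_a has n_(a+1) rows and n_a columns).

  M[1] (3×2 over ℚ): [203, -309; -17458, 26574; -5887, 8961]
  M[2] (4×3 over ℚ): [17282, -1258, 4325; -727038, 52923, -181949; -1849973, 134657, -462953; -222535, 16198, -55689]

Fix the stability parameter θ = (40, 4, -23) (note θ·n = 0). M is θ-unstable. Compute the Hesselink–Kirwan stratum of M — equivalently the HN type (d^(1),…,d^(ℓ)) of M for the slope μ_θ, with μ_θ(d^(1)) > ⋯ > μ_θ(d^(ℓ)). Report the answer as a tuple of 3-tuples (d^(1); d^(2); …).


Interval decomposition of M: I[1,1], I[1,3], I[2,3]^2, I[3,3].
HN type (ℓ=4): μ^(1)=40; μ^(2)=7; μ^(3)=-19/2; μ^(4)=-23

((1, 0, 0); (1, 1, 1); (0, 2, 2); (0, 0, 1))


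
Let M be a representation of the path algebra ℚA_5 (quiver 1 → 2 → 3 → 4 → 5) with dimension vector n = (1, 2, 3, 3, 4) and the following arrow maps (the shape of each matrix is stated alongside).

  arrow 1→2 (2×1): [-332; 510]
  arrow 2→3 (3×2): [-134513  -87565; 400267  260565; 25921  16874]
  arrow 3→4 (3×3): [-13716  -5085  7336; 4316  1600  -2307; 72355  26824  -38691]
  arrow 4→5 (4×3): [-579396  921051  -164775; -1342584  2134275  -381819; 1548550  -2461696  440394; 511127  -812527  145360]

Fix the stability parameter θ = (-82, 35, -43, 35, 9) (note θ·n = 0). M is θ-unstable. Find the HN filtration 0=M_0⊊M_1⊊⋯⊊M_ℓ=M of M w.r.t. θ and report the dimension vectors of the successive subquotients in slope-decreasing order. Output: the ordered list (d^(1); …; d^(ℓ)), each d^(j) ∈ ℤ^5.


Via rank(M_{q-1}∘⋯∘M_p): M ≅ I[1,5], I[2,5], I[3,4], I[5,5]^2.
μ_θ-semistable layers: μ^(1)=35; μ^(2)=22; μ^(3)=9; μ^(4)=-4; μ^(5)=-43; μ^(6)=-82

((0, 0, 0, 1, 0); (0, 0, 0, 2, 2); (0, 0, 0, 0, 2); (0, 2, 2, 0, 0); (0, 0, 1, 0, 0); (1, 0, 0, 0, 0))


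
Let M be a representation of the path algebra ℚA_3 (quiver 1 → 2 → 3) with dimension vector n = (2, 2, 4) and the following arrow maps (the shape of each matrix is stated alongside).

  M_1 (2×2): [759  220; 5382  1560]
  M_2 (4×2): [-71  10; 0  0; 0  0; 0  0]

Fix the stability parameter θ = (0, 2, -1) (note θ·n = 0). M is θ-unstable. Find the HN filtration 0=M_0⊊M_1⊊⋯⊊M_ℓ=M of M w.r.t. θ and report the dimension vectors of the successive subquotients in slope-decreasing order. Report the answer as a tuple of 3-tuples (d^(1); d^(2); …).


Via rank(M_{q-1}∘⋯∘M_p): M ≅ I[1,1], I[1,3], I[2,2], I[3,3]^3.
μ_θ-semistable layers: μ^(1)=2; μ^(2)=1/2; μ^(3)=0; μ^(4)=-1

((0, 1, 0); (0, 1, 1); (2, 0, 0); (0, 0, 3))


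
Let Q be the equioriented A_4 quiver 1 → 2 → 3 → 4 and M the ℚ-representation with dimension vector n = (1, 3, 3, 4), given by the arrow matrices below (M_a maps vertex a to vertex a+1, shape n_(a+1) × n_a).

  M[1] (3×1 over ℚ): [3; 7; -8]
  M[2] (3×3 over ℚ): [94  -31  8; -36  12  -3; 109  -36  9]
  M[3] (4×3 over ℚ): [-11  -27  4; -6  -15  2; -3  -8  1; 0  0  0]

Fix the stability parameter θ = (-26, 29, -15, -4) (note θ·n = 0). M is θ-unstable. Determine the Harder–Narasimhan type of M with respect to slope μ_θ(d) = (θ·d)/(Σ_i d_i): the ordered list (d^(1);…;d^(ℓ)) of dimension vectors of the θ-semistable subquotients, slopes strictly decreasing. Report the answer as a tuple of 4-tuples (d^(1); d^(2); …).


Barcode: M ≅ I[1,4], I[2,4]^2, I[4,4]. HN layers by μ_θ (3 steps, strictly decreasing):
  μ^(1)=10/3; μ^(2)=-4; μ^(3)=-26

((0, 3, 3, 3); (0, 0, 0, 1); (1, 0, 0, 0))


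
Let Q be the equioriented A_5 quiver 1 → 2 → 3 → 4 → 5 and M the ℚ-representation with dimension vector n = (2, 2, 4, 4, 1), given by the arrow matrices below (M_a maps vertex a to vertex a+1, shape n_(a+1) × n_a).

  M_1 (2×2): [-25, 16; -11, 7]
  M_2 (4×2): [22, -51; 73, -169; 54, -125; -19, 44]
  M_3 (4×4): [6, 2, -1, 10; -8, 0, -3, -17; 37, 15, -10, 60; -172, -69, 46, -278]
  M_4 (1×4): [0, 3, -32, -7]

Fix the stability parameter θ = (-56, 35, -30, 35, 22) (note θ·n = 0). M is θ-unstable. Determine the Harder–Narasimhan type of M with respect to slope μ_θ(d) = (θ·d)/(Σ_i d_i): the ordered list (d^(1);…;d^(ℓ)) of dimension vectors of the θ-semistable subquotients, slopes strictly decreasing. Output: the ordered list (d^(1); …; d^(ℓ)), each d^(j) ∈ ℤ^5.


Barcode: M ≅ I[1,4], I[1,5], I[3,4]^2. HN layers by μ_θ (5 steps, strictly decreasing):
  μ^(1)=35; μ^(2)=57/2; μ^(3)=5/2; μ^(4)=-30; μ^(5)=-56

((0, 0, 0, 3, 0); (0, 0, 0, 1, 1); (0, 2, 2, 0, 0); (0, 0, 2, 0, 0); (2, 0, 0, 0, 0))


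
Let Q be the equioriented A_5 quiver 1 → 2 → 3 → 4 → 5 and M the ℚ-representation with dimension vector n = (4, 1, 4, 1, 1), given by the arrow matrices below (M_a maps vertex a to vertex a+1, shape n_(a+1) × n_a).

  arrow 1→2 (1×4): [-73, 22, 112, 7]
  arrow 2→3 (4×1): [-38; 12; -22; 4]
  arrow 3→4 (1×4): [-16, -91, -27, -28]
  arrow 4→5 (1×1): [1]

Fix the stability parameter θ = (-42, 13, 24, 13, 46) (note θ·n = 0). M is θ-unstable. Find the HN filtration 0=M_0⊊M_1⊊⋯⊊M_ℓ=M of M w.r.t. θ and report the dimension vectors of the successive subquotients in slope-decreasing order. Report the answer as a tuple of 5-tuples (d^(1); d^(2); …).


Interval decomposition of M: I[1,1]^3, I[1,5], I[3,3]^3.
HN type (ℓ=5): μ^(1)=46; μ^(2)=24; μ^(3)=37/2; μ^(4)=13; μ^(5)=-42

((0, 0, 0, 0, 1); (0, 0, 3, 0, 0); (0, 0, 1, 1, 0); (0, 1, 0, 0, 0); (4, 0, 0, 0, 0))


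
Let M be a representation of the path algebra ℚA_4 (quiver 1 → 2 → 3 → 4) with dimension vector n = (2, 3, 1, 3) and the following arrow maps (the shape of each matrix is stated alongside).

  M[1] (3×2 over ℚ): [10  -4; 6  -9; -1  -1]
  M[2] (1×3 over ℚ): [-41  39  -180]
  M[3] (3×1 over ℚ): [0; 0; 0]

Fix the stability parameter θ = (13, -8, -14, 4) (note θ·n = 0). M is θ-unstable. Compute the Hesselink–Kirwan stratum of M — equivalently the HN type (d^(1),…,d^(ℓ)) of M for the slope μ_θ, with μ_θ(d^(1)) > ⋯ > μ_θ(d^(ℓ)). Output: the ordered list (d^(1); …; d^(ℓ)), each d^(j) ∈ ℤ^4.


Barcode: M ≅ I[1,2], I[1,3], I[2,2], I[4,4]^3. HN layers by μ_θ (4 steps, strictly decreasing):
  μ^(1)=4; μ^(2)=5/2; μ^(3)=-3; μ^(4)=-8

((0, 0, 0, 3); (1, 1, 0, 0); (1, 1, 1, 0); (0, 1, 0, 0))


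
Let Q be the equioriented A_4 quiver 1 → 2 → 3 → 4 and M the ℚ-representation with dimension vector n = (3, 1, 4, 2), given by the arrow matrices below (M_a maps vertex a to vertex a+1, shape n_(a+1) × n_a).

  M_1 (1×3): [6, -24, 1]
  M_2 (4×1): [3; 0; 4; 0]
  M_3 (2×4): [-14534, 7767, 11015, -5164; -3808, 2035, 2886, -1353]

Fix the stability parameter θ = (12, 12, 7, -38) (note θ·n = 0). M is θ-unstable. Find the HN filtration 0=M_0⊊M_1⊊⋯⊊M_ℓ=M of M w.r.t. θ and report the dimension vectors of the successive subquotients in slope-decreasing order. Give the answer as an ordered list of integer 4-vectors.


Barcode: M ≅ I[1,1]^2, I[1,4], I[3,3]^2, I[3,4]. HN layers by μ_θ (4 steps, strictly decreasing):
  μ^(1)=12; μ^(2)=7; μ^(3)=-7/4; μ^(4)=-31/2

((2, 0, 0, 0); (0, 0, 2, 0); (1, 1, 1, 1); (0, 0, 1, 1))


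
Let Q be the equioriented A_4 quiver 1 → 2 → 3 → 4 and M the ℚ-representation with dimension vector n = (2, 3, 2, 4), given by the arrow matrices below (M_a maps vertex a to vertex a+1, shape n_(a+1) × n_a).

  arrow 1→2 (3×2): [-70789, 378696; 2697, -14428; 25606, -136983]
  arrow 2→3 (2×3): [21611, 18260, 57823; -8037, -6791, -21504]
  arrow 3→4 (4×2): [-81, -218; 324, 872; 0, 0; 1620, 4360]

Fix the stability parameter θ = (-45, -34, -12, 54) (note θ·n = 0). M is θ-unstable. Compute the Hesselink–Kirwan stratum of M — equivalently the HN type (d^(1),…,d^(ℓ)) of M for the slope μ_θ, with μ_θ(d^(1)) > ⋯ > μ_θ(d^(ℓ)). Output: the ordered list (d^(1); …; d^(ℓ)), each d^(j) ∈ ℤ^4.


Barcode: M ≅ I[1,3], I[1,4], I[2,2], I[4,4]^3. HN layers by μ_θ (4 steps, strictly decreasing):
  μ^(1)=54; μ^(2)=-12; μ^(3)=-34; μ^(4)=-45

((0, 0, 0, 4); (0, 0, 2, 0); (0, 3, 0, 0); (2, 0, 0, 0))


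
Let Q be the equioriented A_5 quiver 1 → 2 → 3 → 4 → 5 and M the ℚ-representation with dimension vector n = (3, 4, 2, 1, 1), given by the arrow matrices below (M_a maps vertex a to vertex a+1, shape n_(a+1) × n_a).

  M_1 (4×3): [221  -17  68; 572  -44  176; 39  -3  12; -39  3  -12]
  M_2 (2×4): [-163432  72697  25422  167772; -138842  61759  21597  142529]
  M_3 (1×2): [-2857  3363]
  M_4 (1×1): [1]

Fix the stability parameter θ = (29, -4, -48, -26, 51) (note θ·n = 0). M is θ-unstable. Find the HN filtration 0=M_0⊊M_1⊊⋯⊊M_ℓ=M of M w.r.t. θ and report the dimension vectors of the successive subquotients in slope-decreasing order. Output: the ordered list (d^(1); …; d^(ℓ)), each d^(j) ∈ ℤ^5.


Interval decomposition of M: I[1,1]^2, I[1,3], I[2,2]^2, I[2,5].
HN type (ℓ=5): μ^(1)=51; μ^(2)=29; μ^(3)=-4; μ^(4)=-23/3; μ^(5)=-26

((0, 0, 0, 0, 1); (2, 0, 0, 0, 0); (0, 2, 0, 0, 0); (1, 1, 1, 0, 0); (0, 1, 1, 1, 0))


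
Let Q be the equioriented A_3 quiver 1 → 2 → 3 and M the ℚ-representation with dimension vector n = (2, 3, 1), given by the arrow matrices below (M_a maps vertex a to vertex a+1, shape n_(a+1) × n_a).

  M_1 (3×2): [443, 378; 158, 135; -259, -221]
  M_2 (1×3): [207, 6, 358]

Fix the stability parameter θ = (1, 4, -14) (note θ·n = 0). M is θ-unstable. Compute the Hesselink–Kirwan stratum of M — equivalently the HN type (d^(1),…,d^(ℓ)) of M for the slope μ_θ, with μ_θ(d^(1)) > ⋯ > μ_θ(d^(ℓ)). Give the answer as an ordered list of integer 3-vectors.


Via rank(M_{q-1}∘⋯∘M_p): M ≅ I[1,2], I[1,3], I[2,2].
μ_θ-semistable layers: μ^(1)=4; μ^(2)=1; μ^(3)=-3

((0, 2, 0); (1, 0, 0); (1, 1, 1))


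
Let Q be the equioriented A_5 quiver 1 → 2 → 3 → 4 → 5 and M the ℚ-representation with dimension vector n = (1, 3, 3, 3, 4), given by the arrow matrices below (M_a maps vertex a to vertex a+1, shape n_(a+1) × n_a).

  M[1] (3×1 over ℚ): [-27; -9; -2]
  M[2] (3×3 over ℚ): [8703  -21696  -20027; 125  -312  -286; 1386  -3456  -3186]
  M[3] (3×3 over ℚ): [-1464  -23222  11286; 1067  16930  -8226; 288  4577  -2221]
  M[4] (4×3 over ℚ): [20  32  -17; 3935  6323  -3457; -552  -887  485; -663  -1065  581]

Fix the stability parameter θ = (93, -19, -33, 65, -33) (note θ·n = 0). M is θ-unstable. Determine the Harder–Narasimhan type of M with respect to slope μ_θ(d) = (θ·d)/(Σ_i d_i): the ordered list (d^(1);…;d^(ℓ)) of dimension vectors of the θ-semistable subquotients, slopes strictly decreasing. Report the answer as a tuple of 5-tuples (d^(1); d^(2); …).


Via rank(M_{q-1}∘⋯∘M_p): M ≅ I[1,5], I[2,2], I[2,5], I[3,5], I[5,5].
μ_θ-semistable layers: μ^(1)=16; μ^(2)=41/3; μ^(3)=-19; μ^(4)=-26; μ^(5)=-33

((0, 0, 0, 3, 3); (1, 1, 1, 0, 0); (0, 1, 0, 0, 0); (0, 1, 1, 0, 0); (0, 0, 1, 0, 1))


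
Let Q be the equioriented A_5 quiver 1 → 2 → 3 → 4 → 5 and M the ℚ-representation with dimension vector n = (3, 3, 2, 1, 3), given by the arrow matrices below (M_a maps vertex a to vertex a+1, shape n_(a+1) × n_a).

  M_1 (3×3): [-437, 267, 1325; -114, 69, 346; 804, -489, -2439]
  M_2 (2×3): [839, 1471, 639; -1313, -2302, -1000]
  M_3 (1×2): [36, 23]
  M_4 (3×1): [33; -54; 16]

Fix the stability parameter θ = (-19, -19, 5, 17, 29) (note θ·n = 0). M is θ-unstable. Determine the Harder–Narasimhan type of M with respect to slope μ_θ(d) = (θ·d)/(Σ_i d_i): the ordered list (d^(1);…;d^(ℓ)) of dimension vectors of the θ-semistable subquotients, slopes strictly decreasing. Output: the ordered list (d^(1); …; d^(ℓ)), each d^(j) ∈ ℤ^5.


Interval decomposition of M: I[1,2], I[1,3], I[1,5], I[5,5]^2.
HN type (ℓ=4): μ^(1)=29; μ^(2)=17; μ^(3)=5; μ^(4)=-19

((0, 0, 0, 0, 3); (0, 0, 0, 1, 0); (0, 0, 2, 0, 0); (3, 3, 0, 0, 0))


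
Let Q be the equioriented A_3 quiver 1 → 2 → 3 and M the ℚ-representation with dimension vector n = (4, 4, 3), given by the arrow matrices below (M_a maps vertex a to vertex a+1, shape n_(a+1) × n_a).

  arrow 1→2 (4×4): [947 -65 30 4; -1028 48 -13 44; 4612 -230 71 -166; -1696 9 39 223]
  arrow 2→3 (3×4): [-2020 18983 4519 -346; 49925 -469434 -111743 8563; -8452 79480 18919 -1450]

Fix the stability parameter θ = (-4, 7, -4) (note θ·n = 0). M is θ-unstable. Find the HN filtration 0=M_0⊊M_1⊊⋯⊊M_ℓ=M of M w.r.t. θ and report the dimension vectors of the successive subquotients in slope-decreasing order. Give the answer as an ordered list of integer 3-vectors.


Via rank(M_{q-1}∘⋯∘M_p): M ≅ I[1,1], I[1,2], I[1,3]^2, I[2,3].
μ_θ-semistable layers: μ^(1)=7; μ^(2)=3/2; μ^(3)=-4

((0, 1, 0); (0, 3, 3); (4, 0, 0))


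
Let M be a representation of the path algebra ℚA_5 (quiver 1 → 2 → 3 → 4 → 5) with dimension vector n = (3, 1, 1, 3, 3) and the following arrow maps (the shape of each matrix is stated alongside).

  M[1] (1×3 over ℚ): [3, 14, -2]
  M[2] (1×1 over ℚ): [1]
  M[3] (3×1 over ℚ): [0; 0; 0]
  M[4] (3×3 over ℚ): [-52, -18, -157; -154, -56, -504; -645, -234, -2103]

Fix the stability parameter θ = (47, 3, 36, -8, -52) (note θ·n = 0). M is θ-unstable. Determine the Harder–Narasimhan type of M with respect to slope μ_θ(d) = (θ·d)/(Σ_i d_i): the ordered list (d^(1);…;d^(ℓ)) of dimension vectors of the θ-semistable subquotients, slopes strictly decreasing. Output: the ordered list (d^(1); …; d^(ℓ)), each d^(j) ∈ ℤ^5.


Barcode: M ≅ I[1,1]^2, I[1,3], I[4,4], I[4,5]^2, I[5,5]. HN layers by μ_θ (6 steps, strictly decreasing):
  μ^(1)=47; μ^(2)=36; μ^(3)=25; μ^(4)=-8; μ^(5)=-30; μ^(6)=-52

((2, 0, 0, 0, 0); (0, 0, 1, 0, 0); (1, 1, 0, 0, 0); (0, 0, 0, 1, 0); (0, 0, 0, 2, 2); (0, 0, 0, 0, 1))


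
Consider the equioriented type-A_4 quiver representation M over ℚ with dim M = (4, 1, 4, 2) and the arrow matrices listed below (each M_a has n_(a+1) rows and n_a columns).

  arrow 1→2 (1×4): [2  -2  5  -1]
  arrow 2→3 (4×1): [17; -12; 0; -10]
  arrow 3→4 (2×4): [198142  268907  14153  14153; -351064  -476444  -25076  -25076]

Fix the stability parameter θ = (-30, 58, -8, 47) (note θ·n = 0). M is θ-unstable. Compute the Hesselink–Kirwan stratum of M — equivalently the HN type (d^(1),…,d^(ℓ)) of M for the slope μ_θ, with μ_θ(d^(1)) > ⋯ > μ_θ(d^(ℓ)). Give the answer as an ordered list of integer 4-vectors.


Barcode: M ≅ I[1,1]^3, I[1,3], I[3,3]^2, I[3,4], I[4,4]. HN layers by μ_θ (4 steps, strictly decreasing):
  μ^(1)=47; μ^(2)=25; μ^(3)=-8; μ^(4)=-30

((0, 0, 0, 2); (0, 1, 1, 0); (0, 0, 3, 0); (4, 0, 0, 0))


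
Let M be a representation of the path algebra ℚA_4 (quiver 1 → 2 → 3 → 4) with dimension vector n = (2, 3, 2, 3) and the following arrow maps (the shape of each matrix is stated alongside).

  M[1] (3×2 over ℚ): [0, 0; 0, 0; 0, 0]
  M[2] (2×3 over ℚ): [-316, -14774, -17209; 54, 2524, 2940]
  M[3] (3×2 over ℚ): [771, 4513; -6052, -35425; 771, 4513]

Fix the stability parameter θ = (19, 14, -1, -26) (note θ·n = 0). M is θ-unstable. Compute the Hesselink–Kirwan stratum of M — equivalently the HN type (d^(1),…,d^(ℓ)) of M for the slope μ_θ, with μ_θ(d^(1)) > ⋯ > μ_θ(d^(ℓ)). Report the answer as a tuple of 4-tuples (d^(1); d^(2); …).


Interval decomposition of M: I[1,1]^2, I[2,2], I[2,4]^2, I[4,4].
HN type (ℓ=4): μ^(1)=19; μ^(2)=14; μ^(3)=-13/3; μ^(4)=-26

((2, 0, 0, 0); (0, 1, 0, 0); (0, 2, 2, 2); (0, 0, 0, 1))


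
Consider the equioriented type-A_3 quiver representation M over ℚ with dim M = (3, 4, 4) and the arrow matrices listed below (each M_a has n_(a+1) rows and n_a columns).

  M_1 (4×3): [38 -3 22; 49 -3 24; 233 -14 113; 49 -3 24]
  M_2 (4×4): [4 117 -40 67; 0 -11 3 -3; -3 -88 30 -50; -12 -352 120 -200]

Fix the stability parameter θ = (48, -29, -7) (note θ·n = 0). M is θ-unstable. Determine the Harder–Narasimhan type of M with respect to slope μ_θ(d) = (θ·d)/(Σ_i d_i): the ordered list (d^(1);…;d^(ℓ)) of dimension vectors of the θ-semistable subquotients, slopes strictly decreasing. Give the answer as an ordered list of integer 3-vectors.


Barcode: M ≅ I[1,2], I[1,3]^2, I[2,3], I[3,3]. HN layers by μ_θ (4 steps, strictly decreasing):
  μ^(1)=19/2; μ^(2)=4; μ^(3)=-7; μ^(4)=-29

((1, 1, 0); (2, 2, 2); (0, 0, 2); (0, 1, 0))


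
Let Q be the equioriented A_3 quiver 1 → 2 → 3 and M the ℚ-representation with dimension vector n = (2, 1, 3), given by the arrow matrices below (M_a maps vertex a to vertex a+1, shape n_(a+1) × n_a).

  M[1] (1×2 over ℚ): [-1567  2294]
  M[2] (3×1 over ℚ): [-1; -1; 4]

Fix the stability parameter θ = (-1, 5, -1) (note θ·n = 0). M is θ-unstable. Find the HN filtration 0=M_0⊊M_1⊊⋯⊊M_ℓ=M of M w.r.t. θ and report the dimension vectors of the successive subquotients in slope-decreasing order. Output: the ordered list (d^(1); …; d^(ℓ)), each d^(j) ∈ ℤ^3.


Barcode: M ≅ I[1,1], I[1,3], I[3,3]^2. HN layers by μ_θ (2 steps, strictly decreasing):
  μ^(1)=2; μ^(2)=-1

((0, 1, 1); (2, 0, 2))


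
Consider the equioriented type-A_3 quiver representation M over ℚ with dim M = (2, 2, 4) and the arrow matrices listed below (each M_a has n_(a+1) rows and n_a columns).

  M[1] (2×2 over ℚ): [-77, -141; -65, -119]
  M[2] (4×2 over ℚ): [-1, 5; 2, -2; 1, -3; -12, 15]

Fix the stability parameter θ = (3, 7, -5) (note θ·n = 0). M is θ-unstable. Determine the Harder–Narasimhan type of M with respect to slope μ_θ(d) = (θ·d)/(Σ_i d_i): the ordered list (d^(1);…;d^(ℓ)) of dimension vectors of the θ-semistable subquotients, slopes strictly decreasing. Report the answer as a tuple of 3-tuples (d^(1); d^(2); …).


Barcode: M ≅ I[1,3]^2, I[3,3]^2. HN layers by μ_θ (2 steps, strictly decreasing):
  μ^(1)=5/3; μ^(2)=-5

((2, 2, 2); (0, 0, 2))


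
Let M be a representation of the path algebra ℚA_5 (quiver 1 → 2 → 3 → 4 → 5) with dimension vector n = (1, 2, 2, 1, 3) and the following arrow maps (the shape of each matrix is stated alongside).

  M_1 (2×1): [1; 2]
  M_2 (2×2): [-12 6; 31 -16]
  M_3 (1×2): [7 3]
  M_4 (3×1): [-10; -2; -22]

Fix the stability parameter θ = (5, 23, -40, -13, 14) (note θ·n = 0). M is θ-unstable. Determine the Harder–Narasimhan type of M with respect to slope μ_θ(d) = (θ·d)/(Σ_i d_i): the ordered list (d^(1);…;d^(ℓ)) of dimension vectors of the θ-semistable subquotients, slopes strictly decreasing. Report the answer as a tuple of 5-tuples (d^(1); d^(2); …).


Via rank(M_{q-1}∘⋯∘M_p): M ≅ I[1,5], I[2,3], I[5,5]^2.
μ_θ-semistable layers: μ^(1)=14; μ^(2)=-25/4; μ^(3)=-17/2

((0, 0, 0, 0, 3); (1, 1, 1, 1, 0); (0, 1, 1, 0, 0))


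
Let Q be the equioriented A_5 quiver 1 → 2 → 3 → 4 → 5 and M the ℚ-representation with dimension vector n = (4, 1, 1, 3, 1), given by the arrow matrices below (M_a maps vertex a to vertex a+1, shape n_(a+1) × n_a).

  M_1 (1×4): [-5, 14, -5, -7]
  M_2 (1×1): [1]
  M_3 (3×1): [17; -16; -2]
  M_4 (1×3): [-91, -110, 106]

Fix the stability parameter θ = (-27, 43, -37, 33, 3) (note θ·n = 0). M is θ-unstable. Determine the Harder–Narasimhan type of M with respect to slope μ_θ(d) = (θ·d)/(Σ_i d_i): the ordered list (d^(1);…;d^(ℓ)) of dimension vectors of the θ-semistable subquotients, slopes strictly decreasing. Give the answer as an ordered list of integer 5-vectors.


Via rank(M_{q-1}∘⋯∘M_p): M ≅ I[1,1]^3, I[1,5], I[4,4]^2.
μ_θ-semistable layers: μ^(1)=33; μ^(2)=18; μ^(3)=3; μ^(4)=-27

((0, 0, 0, 2, 0); (0, 0, 0, 1, 1); (0, 1, 1, 0, 0); (4, 0, 0, 0, 0))


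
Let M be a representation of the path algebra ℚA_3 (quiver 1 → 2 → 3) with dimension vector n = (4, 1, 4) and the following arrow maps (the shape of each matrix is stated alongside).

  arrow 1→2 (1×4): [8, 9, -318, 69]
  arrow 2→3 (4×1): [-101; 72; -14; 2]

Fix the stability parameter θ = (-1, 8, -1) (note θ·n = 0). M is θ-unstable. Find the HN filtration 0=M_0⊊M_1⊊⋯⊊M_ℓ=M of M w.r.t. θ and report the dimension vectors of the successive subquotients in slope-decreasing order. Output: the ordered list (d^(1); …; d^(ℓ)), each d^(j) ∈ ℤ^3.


Barcode: M ≅ I[1,1]^3, I[1,3], I[3,3]^3. HN layers by μ_θ (2 steps, strictly decreasing):
  μ^(1)=7/2; μ^(2)=-1

((0, 1, 1); (4, 0, 3))


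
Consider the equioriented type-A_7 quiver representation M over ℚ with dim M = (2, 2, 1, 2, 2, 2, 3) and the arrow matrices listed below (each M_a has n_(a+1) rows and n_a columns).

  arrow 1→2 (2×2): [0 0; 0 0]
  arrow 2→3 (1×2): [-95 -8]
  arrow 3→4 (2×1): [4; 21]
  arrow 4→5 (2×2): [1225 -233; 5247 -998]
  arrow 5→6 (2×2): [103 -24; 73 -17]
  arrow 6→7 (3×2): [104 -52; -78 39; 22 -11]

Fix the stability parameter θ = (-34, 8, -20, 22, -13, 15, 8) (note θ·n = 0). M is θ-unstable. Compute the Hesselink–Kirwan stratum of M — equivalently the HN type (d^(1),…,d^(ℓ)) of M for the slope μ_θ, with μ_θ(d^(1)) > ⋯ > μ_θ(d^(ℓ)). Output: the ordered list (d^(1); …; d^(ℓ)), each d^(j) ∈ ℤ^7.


Barcode: M ≅ I[1,1]^2, I[2,2], I[2,7], I[4,6], I[7,7]^2. HN layers by μ_θ (6 steps, strictly decreasing):
  μ^(1)=15; μ^(2)=23/2; μ^(3)=8; μ^(4)=9/2; μ^(5)=-6; μ^(6)=-34

((0, 0, 0, 0, 0, 1, 0); (0, 0, 0, 0, 0, 1, 1); (0, 1, 0, 0, 0, 0, 2); (0, 0, 0, 2, 2, 0, 0); (0, 1, 1, 0, 0, 0, 0); (2, 0, 0, 0, 0, 0, 0))


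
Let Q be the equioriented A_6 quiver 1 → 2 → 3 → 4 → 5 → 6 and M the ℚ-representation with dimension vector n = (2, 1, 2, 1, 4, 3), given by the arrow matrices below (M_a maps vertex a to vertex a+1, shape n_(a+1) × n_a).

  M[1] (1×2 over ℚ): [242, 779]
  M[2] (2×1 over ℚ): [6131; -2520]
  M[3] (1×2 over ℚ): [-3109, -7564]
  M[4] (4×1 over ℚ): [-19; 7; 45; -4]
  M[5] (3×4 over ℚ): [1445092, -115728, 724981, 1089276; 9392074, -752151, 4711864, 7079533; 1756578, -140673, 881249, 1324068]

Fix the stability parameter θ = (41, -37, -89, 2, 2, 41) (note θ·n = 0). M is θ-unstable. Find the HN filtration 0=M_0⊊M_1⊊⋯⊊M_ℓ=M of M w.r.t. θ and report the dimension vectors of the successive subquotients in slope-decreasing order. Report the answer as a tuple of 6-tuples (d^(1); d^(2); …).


Barcode: M ≅ I[1,1], I[1,6], I[3,3], I[5,5], I[5,6]^2. HN layers by μ_θ (4 steps, strictly decreasing):
  μ^(1)=41; μ^(2)=2; μ^(3)=-85/3; μ^(4)=-89

((1, 0, 0, 0, 0, 3); (0, 0, 0, 1, 4, 0); (1, 1, 1, 0, 0, 0); (0, 0, 1, 0, 0, 0))


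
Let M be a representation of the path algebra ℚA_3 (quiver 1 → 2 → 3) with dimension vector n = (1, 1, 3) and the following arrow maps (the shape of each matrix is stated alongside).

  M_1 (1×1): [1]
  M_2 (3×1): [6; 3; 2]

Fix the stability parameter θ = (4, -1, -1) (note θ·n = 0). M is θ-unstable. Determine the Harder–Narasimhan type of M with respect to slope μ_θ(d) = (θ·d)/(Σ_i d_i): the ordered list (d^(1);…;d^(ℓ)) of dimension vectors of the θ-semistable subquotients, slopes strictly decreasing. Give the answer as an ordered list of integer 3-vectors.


Barcode: M ≅ I[1,3], I[3,3]^2. HN layers by μ_θ (2 steps, strictly decreasing):
  μ^(1)=2/3; μ^(2)=-1

((1, 1, 1); (0, 0, 2))


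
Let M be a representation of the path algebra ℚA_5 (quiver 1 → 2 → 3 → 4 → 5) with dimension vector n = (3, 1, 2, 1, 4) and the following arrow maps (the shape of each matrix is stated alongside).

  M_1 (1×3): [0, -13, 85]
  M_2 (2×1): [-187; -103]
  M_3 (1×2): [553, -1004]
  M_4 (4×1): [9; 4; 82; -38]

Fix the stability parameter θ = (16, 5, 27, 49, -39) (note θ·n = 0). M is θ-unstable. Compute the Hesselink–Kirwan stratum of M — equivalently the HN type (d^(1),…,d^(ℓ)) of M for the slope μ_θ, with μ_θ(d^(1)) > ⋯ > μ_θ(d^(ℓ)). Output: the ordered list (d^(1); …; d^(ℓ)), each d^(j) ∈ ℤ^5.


Barcode: M ≅ I[1,1]^2, I[1,5], I[3,3], I[5,5]^3. HN layers by μ_θ (5 steps, strictly decreasing):
  μ^(1)=27; μ^(2)=16; μ^(3)=37/3; μ^(4)=21/2; μ^(5)=-39

((0, 0, 1, 0, 0); (2, 0, 0, 0, 0); (0, 0, 1, 1, 1); (1, 1, 0, 0, 0); (0, 0, 0, 0, 3))


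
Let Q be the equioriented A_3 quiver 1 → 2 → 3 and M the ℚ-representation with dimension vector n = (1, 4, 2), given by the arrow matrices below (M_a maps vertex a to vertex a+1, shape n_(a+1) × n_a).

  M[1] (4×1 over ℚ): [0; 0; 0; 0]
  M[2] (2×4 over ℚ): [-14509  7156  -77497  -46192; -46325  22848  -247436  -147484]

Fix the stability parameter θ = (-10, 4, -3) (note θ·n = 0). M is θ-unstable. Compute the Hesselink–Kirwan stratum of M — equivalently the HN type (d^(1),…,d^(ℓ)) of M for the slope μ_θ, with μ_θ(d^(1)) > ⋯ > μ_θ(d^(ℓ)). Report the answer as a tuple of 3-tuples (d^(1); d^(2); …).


Via rank(M_{q-1}∘⋯∘M_p): M ≅ I[1,1], I[2,2]^2, I[2,3]^2.
μ_θ-semistable layers: μ^(1)=4; μ^(2)=1/2; μ^(3)=-10

((0, 2, 0); (0, 2, 2); (1, 0, 0))


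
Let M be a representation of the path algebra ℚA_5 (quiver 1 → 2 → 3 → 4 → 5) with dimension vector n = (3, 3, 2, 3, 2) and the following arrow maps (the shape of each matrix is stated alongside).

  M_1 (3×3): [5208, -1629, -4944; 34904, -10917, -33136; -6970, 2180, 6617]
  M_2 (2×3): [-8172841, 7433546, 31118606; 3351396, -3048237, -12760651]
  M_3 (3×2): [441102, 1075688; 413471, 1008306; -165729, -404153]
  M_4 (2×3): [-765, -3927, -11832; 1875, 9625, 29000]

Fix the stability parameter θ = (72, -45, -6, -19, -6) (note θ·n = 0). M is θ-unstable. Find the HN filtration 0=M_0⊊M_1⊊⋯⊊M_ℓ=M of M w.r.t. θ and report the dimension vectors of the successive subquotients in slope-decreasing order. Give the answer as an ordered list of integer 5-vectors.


Via rank(M_{q-1}∘⋯∘M_p): M ≅ I[1,1], I[1,4], I[1,5], I[2,2], I[4,4], I[5,5].
μ_θ-semistable layers: μ^(1)=72; μ^(2)=1/2; μ^(3)=-4/5; μ^(4)=-6; μ^(5)=-19; μ^(6)=-45

((1, 0, 0, 0, 0); (1, 1, 1, 1, 0); (1, 1, 1, 1, 1); (0, 0, 0, 0, 1); (0, 0, 0, 1, 0); (0, 1, 0, 0, 0))


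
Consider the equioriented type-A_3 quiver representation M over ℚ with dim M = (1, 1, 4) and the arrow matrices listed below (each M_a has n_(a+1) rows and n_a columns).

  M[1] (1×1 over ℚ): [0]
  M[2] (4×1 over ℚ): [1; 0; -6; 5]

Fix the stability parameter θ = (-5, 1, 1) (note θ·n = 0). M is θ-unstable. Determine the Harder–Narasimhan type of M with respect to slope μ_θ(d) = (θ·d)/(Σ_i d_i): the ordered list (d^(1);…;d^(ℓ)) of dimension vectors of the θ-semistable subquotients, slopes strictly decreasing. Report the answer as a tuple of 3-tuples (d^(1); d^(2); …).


Interval decomposition of M: I[1,1], I[2,3], I[3,3]^3.
HN type (ℓ=2): μ^(1)=1; μ^(2)=-5

((0, 1, 4); (1, 0, 0))


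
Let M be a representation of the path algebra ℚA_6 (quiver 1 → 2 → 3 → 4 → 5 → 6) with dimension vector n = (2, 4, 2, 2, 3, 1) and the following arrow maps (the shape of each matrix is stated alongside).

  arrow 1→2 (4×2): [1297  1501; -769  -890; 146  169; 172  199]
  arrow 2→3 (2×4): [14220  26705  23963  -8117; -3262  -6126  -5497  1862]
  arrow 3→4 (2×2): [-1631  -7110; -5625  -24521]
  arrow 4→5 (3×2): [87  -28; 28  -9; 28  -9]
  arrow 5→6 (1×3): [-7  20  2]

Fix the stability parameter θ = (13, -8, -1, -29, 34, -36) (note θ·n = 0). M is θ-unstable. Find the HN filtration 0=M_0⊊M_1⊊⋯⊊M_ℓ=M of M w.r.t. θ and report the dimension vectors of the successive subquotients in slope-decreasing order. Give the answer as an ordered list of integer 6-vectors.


Via rank(M_{q-1}∘⋯∘M_p): M ≅ I[1,5], I[1,6], I[2,2]^2, I[5,5].
μ_θ-semistable layers: μ^(1)=34; μ^(2)=-1; μ^(3)=-25/4; μ^(4)=-8

((0, 0, 0, 0, 2, 0); (0, 0, 0, 0, 1, 1); (2, 2, 2, 2, 0, 0); (0, 2, 0, 0, 0, 0))


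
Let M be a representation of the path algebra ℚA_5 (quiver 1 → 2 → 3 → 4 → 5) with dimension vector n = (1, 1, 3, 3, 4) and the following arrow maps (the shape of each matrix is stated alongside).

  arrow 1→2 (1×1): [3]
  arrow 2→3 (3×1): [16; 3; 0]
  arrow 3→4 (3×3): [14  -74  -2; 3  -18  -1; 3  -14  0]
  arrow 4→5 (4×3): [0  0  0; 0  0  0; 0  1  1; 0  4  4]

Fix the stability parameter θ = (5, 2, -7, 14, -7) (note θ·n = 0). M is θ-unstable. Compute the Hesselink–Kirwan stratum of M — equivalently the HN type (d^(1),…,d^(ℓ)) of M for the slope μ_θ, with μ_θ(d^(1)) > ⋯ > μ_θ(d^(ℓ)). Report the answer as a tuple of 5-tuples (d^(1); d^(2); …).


Via rank(M_{q-1}∘⋯∘M_p): M ≅ I[1,4], I[3,4], I[3,5], I[5,5]^3.
μ_θ-semistable layers: μ^(1)=14; μ^(2)=7/2; μ^(3)=0; μ^(4)=-7

((0, 0, 0, 2, 0); (0, 0, 0, 1, 1); (1, 1, 1, 0, 0); (0, 0, 2, 0, 3))


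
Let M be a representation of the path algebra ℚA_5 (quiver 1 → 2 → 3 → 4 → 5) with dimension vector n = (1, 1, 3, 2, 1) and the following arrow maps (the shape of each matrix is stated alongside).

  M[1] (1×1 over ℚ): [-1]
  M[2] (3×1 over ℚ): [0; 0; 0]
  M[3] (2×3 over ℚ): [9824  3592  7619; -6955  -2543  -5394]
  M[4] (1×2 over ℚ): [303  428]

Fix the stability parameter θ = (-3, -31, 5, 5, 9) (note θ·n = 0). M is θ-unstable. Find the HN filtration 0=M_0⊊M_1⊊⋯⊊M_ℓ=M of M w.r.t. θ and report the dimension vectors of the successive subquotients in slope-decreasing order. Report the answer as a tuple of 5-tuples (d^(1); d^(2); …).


Via rank(M_{q-1}∘⋯∘M_p): M ≅ I[1,2], I[3,3], I[3,4], I[3,5].
μ_θ-semistable layers: μ^(1)=9; μ^(2)=5; μ^(3)=-17

((0, 0, 0, 0, 1); (0, 0, 3, 2, 0); (1, 1, 0, 0, 0))


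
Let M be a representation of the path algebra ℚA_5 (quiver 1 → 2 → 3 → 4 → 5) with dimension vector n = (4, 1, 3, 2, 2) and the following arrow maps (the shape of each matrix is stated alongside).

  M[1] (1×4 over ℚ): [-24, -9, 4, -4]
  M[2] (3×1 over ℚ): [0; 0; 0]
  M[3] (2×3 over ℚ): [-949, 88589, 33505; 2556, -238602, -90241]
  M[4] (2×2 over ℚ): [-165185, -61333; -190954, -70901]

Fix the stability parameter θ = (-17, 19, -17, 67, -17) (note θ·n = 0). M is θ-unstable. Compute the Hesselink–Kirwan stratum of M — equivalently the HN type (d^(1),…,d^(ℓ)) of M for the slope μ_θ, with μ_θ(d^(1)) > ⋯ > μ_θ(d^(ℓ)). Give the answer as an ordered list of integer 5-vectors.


Barcode: M ≅ I[1,1]^3, I[1,2], I[3,3], I[3,5]^2. HN layers by μ_θ (3 steps, strictly decreasing):
  μ^(1)=25; μ^(2)=19; μ^(3)=-17

((0, 0, 0, 2, 2); (0, 1, 0, 0, 0); (4, 0, 3, 0, 0))


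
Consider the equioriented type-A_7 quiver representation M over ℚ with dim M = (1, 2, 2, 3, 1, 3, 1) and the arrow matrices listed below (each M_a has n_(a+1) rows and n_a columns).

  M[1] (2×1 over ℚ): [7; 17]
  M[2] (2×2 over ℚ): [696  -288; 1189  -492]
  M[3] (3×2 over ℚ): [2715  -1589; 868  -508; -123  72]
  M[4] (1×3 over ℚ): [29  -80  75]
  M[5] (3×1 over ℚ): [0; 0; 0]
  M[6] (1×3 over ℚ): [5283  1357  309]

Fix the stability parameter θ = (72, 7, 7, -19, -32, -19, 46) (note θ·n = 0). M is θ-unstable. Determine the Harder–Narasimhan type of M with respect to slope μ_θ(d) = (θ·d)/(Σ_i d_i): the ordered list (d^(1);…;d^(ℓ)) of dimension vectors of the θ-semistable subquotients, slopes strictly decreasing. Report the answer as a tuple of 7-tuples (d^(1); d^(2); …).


Interval decomposition of M: I[1,5], I[2,2], I[3,4], I[4,4], I[6,6]^2, I[6,7].
HN type (ℓ=4): μ^(1)=46; μ^(2)=7; μ^(3)=-6; μ^(4)=-19

((0, 0, 0, 0, 0, 0, 1); (1, 2, 1, 1, 1, 0, 0); (0, 0, 1, 1, 0, 0, 0); (0, 0, 0, 1, 0, 3, 0))


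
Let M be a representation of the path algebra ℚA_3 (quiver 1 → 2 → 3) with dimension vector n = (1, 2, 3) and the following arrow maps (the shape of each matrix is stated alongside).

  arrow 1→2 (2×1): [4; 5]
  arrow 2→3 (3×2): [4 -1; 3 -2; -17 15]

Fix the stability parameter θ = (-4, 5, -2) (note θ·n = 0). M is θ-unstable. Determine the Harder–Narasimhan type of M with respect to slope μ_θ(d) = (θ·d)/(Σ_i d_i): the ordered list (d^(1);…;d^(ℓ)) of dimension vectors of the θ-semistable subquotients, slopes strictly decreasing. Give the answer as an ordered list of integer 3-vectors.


Barcode: M ≅ I[1,3], I[2,3], I[3,3]. HN layers by μ_θ (3 steps, strictly decreasing):
  μ^(1)=3/2; μ^(2)=-2; μ^(3)=-4

((0, 2, 2); (0, 0, 1); (1, 0, 0))


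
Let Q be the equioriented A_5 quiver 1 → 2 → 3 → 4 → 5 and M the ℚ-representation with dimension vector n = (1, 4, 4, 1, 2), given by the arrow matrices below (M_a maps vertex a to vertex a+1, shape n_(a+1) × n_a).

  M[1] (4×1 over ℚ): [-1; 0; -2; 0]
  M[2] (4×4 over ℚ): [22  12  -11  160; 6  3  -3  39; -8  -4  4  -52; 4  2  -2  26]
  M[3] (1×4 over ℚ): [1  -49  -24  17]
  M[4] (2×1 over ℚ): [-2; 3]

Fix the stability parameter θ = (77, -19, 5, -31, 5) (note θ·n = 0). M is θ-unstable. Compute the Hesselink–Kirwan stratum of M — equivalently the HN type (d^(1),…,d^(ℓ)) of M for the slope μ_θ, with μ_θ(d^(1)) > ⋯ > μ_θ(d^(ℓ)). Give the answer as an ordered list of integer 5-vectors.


Interval decomposition of M: I[1,2], I[2,2], I[2,3], I[2,5], I[3,3]^2, I[5,5].
HN type (ℓ=4): μ^(1)=29; μ^(2)=5; μ^(3)=-13; μ^(4)=-19

((1, 1, 0, 0, 0); (0, 0, 3, 0, 2); (0, 0, 1, 1, 0); (0, 3, 0, 0, 0))


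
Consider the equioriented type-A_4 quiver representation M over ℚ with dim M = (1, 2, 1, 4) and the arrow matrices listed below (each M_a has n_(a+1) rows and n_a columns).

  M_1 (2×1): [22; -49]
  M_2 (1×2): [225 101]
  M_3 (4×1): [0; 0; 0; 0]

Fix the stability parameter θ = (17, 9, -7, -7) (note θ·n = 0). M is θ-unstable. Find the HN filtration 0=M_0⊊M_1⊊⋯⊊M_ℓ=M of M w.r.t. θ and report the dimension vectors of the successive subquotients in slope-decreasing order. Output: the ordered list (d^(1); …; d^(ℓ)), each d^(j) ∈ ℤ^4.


Via rank(M_{q-1}∘⋯∘M_p): M ≅ I[1,3], I[2,2], I[4,4]^4.
μ_θ-semistable layers: μ^(1)=9; μ^(2)=19/3; μ^(3)=-7

((0, 1, 0, 0); (1, 1, 1, 0); (0, 0, 0, 4))


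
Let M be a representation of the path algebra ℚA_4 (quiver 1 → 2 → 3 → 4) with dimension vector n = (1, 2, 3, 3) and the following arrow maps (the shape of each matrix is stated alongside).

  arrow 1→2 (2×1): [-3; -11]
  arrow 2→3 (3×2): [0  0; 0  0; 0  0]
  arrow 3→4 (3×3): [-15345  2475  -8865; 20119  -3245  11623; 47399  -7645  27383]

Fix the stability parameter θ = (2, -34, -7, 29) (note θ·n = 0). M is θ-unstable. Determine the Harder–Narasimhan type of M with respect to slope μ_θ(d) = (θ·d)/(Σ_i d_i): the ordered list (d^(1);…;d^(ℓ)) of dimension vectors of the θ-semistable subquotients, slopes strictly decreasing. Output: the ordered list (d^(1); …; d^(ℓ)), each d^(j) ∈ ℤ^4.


Via rank(M_{q-1}∘⋯∘M_p): M ≅ I[1,2], I[2,2], I[3,3]^2, I[3,4], I[4,4]^2.
μ_θ-semistable layers: μ^(1)=29; μ^(2)=-7; μ^(3)=-16; μ^(4)=-34

((0, 0, 0, 3); (0, 0, 3, 0); (1, 1, 0, 0); (0, 1, 0, 0))
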